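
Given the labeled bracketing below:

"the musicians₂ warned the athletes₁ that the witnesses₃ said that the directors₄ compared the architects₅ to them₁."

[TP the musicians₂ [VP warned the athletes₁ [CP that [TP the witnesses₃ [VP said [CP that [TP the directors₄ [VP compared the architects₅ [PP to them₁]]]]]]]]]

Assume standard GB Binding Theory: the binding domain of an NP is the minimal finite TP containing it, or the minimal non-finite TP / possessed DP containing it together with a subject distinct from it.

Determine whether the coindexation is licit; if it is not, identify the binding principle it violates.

grammatical

The two coindexed NPs are *the athletes₁* and *them₁*.
*them₁* is a pronoun; its binding domain is the embedded TP, whose subject is the directors₄. Within that domain it is c-commanded only by *the directors₄*, *the architects₅*, which carry a different index — the pronoun is free locally, so Principle B holds.
*the athletes₁* is an R-expression; *them₁* does not c-command it, and no other NP shares its index, so Principle C is satisfied.
All principles are respected.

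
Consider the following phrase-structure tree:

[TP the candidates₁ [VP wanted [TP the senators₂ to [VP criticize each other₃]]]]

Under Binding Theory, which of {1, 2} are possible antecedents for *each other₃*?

{2}

*each other* is an anaphor, so Principle A applies: it must be bound in its binding domain.
Binding domain of *each other₃*: the embedded TP, whose subject is the senators₂.
*the candidates₁* c-commands the anaphor but is outside its binding domain → cannot satisfy Principle A.
*the senators₂* c-commands the anaphor within its binding domain → licit binder.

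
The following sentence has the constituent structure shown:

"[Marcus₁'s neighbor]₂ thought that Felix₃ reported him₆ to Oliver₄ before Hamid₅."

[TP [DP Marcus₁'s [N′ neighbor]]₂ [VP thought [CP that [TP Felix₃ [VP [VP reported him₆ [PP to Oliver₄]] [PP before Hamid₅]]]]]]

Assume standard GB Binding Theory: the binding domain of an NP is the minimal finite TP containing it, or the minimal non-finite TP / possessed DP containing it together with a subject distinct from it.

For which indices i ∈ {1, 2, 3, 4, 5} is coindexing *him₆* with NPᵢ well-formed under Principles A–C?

*him* is a pronoun, so Principle B applies: it must be free in its binding domain.
Binding domain of *him₆*: the embedded TP, whose subject is Felix₃.
*Marcus₁* and the pronoun do not c-command one another → neither Principle B nor Principle C is at stake; coindexation permitted.
*[Marcus₁'s neighbor]₂* c-commands the pronoun but from outside its binding domain, and is not c-commanded by it → coindexation permitted.
*Felix₃* c-commands the pronoun within its binding domain → coindexation would violate Principle B.
*Oliver₄*: the pronoun c-commands this R-expression → coindexation would violate Principle C on *Oliver₄*.
*Hamid₅* and the pronoun do not c-command one another → neither Principle B nor Principle C is at stake; coindexation permitted.

{1, 2, 5}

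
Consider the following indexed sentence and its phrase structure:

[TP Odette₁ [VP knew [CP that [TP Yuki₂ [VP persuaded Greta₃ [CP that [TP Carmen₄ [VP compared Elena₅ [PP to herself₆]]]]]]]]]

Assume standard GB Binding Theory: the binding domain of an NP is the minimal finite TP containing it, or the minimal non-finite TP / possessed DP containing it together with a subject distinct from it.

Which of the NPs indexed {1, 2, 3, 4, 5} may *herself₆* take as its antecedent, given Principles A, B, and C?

{4, 5}

*herself* is an anaphor, so Principle A applies: it must be bound in its binding domain.
Binding domain of *herself₆*: the embedded TP, whose subject is Carmen₄.
*Odette₁* c-commands the anaphor but is outside its binding domain → cannot satisfy Principle A.
*Yuki₂* c-commands the anaphor but is outside its binding domain → cannot satisfy Principle A.
*Greta₃* c-commands the anaphor but is outside its binding domain → cannot satisfy Principle A.
*Carmen₄* c-commands the anaphor within its binding domain → licit binder.
*Elena₅* c-commands the anaphor within its binding domain → licit binder.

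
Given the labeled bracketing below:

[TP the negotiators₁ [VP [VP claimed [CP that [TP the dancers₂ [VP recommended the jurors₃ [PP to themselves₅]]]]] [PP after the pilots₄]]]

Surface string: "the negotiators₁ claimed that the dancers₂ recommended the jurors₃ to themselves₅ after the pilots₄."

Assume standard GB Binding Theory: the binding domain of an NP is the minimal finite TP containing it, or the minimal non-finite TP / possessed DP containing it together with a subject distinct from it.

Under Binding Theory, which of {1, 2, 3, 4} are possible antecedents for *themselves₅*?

{2, 3}

*themselves* is an anaphor, so Principle A applies: it must be bound in its binding domain.
Binding domain of *themselves₅*: the embedded TP, whose subject is the dancers₂.
*the negotiators₁* c-commands the anaphor but is outside its binding domain → cannot satisfy Principle A.
*the dancers₂* c-commands the anaphor within its binding domain → licit binder.
*the jurors₃* c-commands the anaphor within its binding domain → licit binder.
*the pilots₄* does not c-command the anaphor → cannot bind it.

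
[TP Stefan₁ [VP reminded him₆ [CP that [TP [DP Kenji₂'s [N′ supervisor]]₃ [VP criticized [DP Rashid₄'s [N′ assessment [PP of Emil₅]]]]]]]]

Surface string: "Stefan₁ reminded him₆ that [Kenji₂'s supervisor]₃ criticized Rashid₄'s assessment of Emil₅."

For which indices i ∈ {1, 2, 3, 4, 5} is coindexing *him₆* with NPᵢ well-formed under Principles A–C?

*him* is a pronoun, so Principle B applies: it must be free in its binding domain.
Binding domain of *him₆*: the matrix TP, whose subject is Stefan₁.
*Stefan₁* c-commands the pronoun within its binding domain → coindexation would violate Principle B.
*Kenji₂*: the pronoun c-commands this R-expression → coindexation would violate Principle C on *Kenji₂*.
*[Kenji₂'s supervisor]₃*: the pronoun c-commands this R-expression → coindexation would violate Principle C on *[Kenji₂'s supervisor]₃*.
*Rashid₄*: the pronoun c-commands this R-expression → coindexation would violate Principle C on *Rashid₄*.
*Emil₅*: the pronoun c-commands this R-expression → coindexation would violate Principle C on *Emil₅*.

none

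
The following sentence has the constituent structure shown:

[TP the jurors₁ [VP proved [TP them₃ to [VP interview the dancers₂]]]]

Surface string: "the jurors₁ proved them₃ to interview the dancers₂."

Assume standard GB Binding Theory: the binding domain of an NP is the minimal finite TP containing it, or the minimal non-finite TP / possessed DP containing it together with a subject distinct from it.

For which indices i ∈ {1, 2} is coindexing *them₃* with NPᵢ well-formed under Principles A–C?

none

*them* is a pronoun, so Principle B applies: it must be free in its binding domain.
Binding domain of *them₃*: the matrix TP, whose subject is the jurors₁.
*the jurors₁* c-commands the pronoun within its binding domain → coindexation would violate Principle B.
*the dancers₂*: the pronoun c-commands this R-expression → coindexation would violate Principle C on *the dancers₂*.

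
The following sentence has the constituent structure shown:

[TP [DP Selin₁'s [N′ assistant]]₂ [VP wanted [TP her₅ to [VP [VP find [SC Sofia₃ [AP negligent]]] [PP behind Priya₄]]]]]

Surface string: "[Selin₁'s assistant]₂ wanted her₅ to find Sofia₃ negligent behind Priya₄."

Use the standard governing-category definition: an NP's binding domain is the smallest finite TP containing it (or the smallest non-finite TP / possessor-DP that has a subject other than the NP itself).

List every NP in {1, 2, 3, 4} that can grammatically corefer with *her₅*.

{1}

*her* is a pronoun, so Principle B applies: it must be free in its binding domain.
Binding domain of *her₅*: the matrix TP, whose subject is [Selin₁'s assistant]₂.
*Selin₁* and the pronoun do not c-command one another → neither Principle B nor Principle C is at stake; coindexation permitted.
*[Selin₁'s assistant]₂* c-commands the pronoun within its binding domain → coindexation would violate Principle B.
*Sofia₃*: the pronoun c-commands this R-expression → coindexation would violate Principle C on *Sofia₃*.
*Priya₄*: the pronoun c-commands this R-expression → coindexation would violate Principle C on *Priya₄*.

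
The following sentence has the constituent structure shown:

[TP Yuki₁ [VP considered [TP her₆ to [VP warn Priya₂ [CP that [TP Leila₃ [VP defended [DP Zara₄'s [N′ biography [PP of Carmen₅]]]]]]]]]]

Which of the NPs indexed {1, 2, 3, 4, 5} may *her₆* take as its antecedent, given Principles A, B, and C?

none

*her* is a pronoun, so Principle B applies: it must be free in its binding domain.
Binding domain of *her₆*: the matrix TP, whose subject is Yuki₁.
*Yuki₁* c-commands the pronoun within its binding domain → coindexation would violate Principle B.
*Priya₂*: the pronoun c-commands this R-expression → coindexation would violate Principle C on *Priya₂*.
*Leila₃*: the pronoun c-commands this R-expression → coindexation would violate Principle C on *Leila₃*.
*Zara₄*: the pronoun c-commands this R-expression → coindexation would violate Principle C on *Zara₄*.
*Carmen₅*: the pronoun c-commands this R-expression → coindexation would violate Principle C on *Carmen₅*.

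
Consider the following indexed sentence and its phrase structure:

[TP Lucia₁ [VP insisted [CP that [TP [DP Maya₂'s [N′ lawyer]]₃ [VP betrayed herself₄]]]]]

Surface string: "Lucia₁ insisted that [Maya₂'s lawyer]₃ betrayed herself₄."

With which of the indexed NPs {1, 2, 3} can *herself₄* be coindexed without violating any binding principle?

{3}

*herself* is an anaphor, so Principle A applies: it must be bound in its binding domain.
Binding domain of *herself₄*: the embedded TP, whose subject is [Maya₂'s lawyer]₃.
*Lucia₁* c-commands the anaphor but is outside its binding domain → cannot satisfy Principle A.
*Maya₂* does not c-command the anaphor → cannot bind it.
*[Maya₂'s lawyer]₃* c-commands the anaphor within its binding domain → licit binder.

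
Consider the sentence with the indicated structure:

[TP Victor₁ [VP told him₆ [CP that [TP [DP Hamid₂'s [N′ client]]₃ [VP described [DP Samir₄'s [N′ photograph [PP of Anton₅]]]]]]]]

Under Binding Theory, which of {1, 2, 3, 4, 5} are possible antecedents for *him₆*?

none

*him* is a pronoun, so Principle B applies: it must be free in its binding domain.
Binding domain of *him₆*: the matrix TP, whose subject is Victor₁.
*Victor₁* c-commands the pronoun within its binding domain → coindexation would violate Principle B.
*Hamid₂*: the pronoun c-commands this R-expression → coindexation would violate Principle C on *Hamid₂*.
*[Hamid₂'s client]₃*: the pronoun c-commands this R-expression → coindexation would violate Principle C on *[Hamid₂'s client]₃*.
*Samir₄*: the pronoun c-commands this R-expression → coindexation would violate Principle C on *Samir₄*.
*Anton₅*: the pronoun c-commands this R-expression → coindexation would violate Principle C on *Anton₅*.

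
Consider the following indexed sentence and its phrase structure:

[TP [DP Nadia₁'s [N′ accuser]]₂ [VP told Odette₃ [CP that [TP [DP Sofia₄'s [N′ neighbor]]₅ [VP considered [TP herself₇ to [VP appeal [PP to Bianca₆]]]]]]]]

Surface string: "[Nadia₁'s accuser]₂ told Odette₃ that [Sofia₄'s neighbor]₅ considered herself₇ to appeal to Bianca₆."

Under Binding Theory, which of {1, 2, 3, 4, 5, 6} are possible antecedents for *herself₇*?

{5}

*herself* is an anaphor, so Principle A applies: it must be bound in its binding domain.
Binding domain of *herself₇*: the embedded TP, whose subject is [Sofia₄'s neighbor]₅.
*Nadia₁* does not c-command the anaphor → cannot bind it.
*[Nadia₁'s accuser]₂* c-commands the anaphor but is outside its binding domain → cannot satisfy Principle A.
*Odette₃* c-commands the anaphor but is outside its binding domain → cannot satisfy Principle A.
*Sofia₄* does not c-command the anaphor → cannot bind it.
*[Sofia₄'s neighbor]₅* c-commands the anaphor within its binding domain → licit binder.
*Bianca₆* does not c-command the anaphor → cannot bind it.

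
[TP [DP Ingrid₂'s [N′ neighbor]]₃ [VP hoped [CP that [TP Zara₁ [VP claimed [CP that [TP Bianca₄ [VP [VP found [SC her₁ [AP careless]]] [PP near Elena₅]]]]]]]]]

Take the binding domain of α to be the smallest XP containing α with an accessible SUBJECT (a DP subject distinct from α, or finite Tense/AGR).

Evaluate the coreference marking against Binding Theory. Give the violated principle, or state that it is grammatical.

grammatical

The two coindexed NPs are *Zara₁* and *her₁*.
*her₁* is a pronoun; its binding domain is the embedded TP, whose subject is Bianca₄. Within that domain it is c-commanded only by *Bianca₄*, which carries a different index — the pronoun is free locally, so Principle B holds.
*Zara₁* is an R-expression; *her₁* does not c-command it, and no other NP shares its index, so Principle C is satisfied.
All principles are respected.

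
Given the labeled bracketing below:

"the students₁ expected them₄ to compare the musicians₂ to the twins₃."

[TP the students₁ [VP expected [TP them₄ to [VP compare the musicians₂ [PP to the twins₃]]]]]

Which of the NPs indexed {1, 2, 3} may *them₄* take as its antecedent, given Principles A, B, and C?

none

*them* is a pronoun, so Principle B applies: it must be free in its binding domain.
Binding domain of *them₄*: the matrix TP, whose subject is the students₁.
*the students₁* c-commands the pronoun within its binding domain → coindexation would violate Principle B.
*the musicians₂*: the pronoun c-commands this R-expression → coindexation would violate Principle C on *the musicians₂*.
*the twins₃*: the pronoun c-commands this R-expression → coindexation would violate Principle C on *the twins₃*.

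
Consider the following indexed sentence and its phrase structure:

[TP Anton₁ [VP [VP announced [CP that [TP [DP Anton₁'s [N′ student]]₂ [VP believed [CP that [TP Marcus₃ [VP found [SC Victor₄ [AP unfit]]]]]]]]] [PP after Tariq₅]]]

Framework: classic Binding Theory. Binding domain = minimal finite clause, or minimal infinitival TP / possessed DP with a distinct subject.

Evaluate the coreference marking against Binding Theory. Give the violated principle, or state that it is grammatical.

Principle C

The two coindexed NPs are *Anton₁* (the lower occurrence) and *Anton₁* (the higher occurrence).
*Anton₁* (the lower occurrence) is an R-expression. Principle C requires it to be free everywhere.
*Anton₁* (the higher occurrence) c-commands it and carries the same index.
The R-expression is bound → Principle C violation.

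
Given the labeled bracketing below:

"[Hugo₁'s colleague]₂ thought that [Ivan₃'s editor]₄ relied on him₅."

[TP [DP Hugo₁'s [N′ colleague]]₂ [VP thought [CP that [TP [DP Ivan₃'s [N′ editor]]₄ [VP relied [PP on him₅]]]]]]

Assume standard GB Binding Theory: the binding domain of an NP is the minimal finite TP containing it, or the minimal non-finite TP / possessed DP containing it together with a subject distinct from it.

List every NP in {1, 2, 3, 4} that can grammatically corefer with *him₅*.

{1, 2, 3}

*him* is a pronoun, so Principle B applies: it must be free in its binding domain.
Binding domain of *him₅*: the embedded TP, whose subject is [Ivan₃'s editor]₄.
*Hugo₁* and the pronoun do not c-command one another → neither Principle B nor Principle C is at stake; coindexation permitted.
*[Hugo₁'s colleague]₂* c-commands the pronoun but from outside its binding domain, and is not c-commanded by it → coindexation permitted.
*Ivan₃* and the pronoun do not c-command one another → neither Principle B nor Principle C is at stake; coindexation permitted.
*[Ivan₃'s editor]₄* c-commands the pronoun within its binding domain → coindexation would violate Principle B.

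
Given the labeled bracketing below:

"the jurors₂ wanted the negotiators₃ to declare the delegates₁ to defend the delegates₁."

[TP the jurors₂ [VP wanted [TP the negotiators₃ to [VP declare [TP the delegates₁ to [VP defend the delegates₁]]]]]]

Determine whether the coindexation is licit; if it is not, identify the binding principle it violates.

Principle C

The two coindexed NPs are *the delegates₁* (the higher occurrence) and *the delegates₁* (the lower occurrence).
*the delegates₁* (the lower occurrence) is an R-expression. Principle C requires it to be free everywhere.
*the delegates₁* (the higher occurrence) c-commands it and carries the same index.
The R-expression is bound → Principle C violation.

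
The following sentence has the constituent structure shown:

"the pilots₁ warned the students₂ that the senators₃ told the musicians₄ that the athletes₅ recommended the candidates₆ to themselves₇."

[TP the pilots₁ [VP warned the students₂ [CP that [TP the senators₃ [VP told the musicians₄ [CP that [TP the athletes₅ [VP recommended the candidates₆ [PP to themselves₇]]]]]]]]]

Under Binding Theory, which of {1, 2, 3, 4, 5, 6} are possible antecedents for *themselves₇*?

*themselves* is an anaphor, so Principle A applies: it must be bound in its binding domain.
Binding domain of *themselves₇*: the embedded TP, whose subject is the athletes₅.
*the pilots₁* c-commands the anaphor but is outside its binding domain → cannot satisfy Principle A.
*the students₂* c-commands the anaphor but is outside its binding domain → cannot satisfy Principle A.
*the senators₃* c-commands the anaphor but is outside its binding domain → cannot satisfy Principle A.
*the musicians₄* c-commands the anaphor but is outside its binding domain → cannot satisfy Principle A.
*the athletes₅* c-commands the anaphor within its binding domain → licit binder.
*the candidates₆* c-commands the anaphor within its binding domain → licit binder.

{5, 6}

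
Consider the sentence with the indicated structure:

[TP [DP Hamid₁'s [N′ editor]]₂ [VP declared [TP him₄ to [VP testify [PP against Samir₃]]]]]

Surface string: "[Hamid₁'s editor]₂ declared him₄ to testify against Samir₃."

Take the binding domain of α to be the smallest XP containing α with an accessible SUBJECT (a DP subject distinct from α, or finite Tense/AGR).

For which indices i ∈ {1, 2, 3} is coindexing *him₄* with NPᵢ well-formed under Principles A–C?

*him* is a pronoun, so Principle B applies: it must be free in its binding domain.
Binding domain of *him₄*: the matrix TP, whose subject is [Hamid₁'s editor]₂.
*Hamid₁* and the pronoun do not c-command one another → neither Principle B nor Principle C is at stake; coindexation permitted.
*[Hamid₁'s editor]₂* c-commands the pronoun within its binding domain → coindexation would violate Principle B.
*Samir₃*: the pronoun c-commands this R-expression → coindexation would violate Principle C on *Samir₃*.

{1}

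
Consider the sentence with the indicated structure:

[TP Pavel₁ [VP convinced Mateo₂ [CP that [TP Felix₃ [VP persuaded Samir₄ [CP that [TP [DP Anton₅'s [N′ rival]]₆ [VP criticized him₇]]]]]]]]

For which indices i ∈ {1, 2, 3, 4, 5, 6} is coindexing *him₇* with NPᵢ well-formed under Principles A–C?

{1, 2, 3, 4, 5}

*him* is a pronoun, so Principle B applies: it must be free in its binding domain.
Binding domain of *him₇*: the embedded TP, whose subject is [Anton₅'s rival]₆.
*Pavel₁* c-commands the pronoun but from outside its binding domain, and is not c-commanded by it → coindexation permitted.
*Mateo₂* c-commands the pronoun but from outside its binding domain, and is not c-commanded by it → coindexation permitted.
*Felix₃* c-commands the pronoun but from outside its binding domain, and is not c-commanded by it → coindexation permitted.
*Samir₄* c-commands the pronoun but from outside its binding domain, and is not c-commanded by it → coindexation permitted.
*Anton₅* and the pronoun do not c-command one another → neither Principle B nor Principle C is at stake; coindexation permitted.
*[Anton₅'s rival]₆* c-commands the pronoun within its binding domain → coindexation would violate Principle B.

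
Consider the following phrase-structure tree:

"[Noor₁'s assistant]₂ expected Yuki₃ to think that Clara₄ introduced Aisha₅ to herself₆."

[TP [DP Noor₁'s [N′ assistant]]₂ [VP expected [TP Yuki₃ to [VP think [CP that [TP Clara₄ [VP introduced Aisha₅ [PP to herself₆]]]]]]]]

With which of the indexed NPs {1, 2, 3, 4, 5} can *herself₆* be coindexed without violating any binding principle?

{4, 5}

*herself* is an anaphor, so Principle A applies: it must be bound in its binding domain.
Binding domain of *herself₆*: the embedded TP, whose subject is Clara₄.
*Noor₁* does not c-command the anaphor → cannot bind it.
*[Noor₁'s assistant]₂* c-commands the anaphor but is outside its binding domain → cannot satisfy Principle A.
*Yuki₃* c-commands the anaphor but is outside its binding domain → cannot satisfy Principle A.
*Clara₄* c-commands the anaphor within its binding domain → licit binder.
*Aisha₅* c-commands the anaphor within its binding domain → licit binder.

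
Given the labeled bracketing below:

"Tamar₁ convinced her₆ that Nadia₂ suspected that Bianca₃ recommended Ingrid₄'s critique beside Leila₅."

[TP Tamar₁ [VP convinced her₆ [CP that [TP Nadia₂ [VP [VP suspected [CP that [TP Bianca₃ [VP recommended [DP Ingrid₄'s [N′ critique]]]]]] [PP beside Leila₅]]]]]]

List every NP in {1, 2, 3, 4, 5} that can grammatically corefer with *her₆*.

none

*her* is a pronoun, so Principle B applies: it must be free in its binding domain.
Binding domain of *her₆*: the matrix TP, whose subject is Tamar₁.
*Tamar₁* c-commands the pronoun within its binding domain → coindexation would violate Principle B.
*Nadia₂*: the pronoun c-commands this R-expression → coindexation would violate Principle C on *Nadia₂*.
*Bianca₃*: the pronoun c-commands this R-expression → coindexation would violate Principle C on *Bianca₃*.
*Ingrid₄*: the pronoun c-commands this R-expression → coindexation would violate Principle C on *Ingrid₄*.
*Leila₅*: the pronoun c-commands this R-expression → coindexation would violate Principle C on *Leila₅*.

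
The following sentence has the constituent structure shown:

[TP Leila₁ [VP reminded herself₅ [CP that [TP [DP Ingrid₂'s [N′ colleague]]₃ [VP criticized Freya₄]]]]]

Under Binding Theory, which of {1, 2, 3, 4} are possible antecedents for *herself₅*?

{1}

*herself* is an anaphor, so Principle A applies: it must be bound in its binding domain.
Binding domain of *herself₅*: the matrix TP, whose subject is Leila₁.
*Leila₁* c-commands the anaphor within its binding domain → licit binder.
*Ingrid₂* does not c-command the anaphor → cannot bind it.
*[Ingrid₂'s colleague]₃* does not c-command the anaphor → cannot bind it.
*Freya₄* does not c-command the anaphor → cannot bind it.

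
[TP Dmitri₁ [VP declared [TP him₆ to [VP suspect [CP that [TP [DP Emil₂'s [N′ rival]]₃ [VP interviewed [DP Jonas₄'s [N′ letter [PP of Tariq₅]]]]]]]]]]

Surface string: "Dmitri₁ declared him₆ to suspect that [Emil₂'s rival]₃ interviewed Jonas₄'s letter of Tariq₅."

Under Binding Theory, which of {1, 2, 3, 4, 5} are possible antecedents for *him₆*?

*him* is a pronoun, so Principle B applies: it must be free in its binding domain.
Binding domain of *him₆*: the matrix TP, whose subject is Dmitri₁.
*Dmitri₁* c-commands the pronoun within its binding domain → coindexation would violate Principle B.
*Emil₂*: the pronoun c-commands this R-expression → coindexation would violate Principle C on *Emil₂*.
*[Emil₂'s rival]₃*: the pronoun c-commands this R-expression → coindexation would violate Principle C on *[Emil₂'s rival]₃*.
*Jonas₄*: the pronoun c-commands this R-expression → coindexation would violate Principle C on *Jonas₄*.
*Tariq₅*: the pronoun c-commands this R-expression → coindexation would violate Principle C on *Tariq₅*.

none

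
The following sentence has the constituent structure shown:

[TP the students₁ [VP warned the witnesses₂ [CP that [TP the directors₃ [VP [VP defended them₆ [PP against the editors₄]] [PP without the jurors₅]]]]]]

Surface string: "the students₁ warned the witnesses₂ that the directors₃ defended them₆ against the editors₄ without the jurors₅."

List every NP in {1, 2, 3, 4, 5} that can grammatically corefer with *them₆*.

*them* is a pronoun, so Principle B applies: it must be free in its binding domain.
Binding domain of *them₆*: the embedded TP, whose subject is the directors₃.
*the students₁* c-commands the pronoun but from outside its binding domain, and is not c-commanded by it → coindexation permitted.
*the witnesses₂* c-commands the pronoun but from outside its binding domain, and is not c-commanded by it → coindexation permitted.
*the directors₃* c-commands the pronoun within its binding domain → coindexation would violate Principle B.
*the editors₄*: the pronoun c-commands this R-expression → coindexation would violate Principle C on *the editors₄*.
*the jurors₅* and the pronoun do not c-command one another → neither Principle B nor Principle C is at stake; coindexation permitted.

{1, 2, 5}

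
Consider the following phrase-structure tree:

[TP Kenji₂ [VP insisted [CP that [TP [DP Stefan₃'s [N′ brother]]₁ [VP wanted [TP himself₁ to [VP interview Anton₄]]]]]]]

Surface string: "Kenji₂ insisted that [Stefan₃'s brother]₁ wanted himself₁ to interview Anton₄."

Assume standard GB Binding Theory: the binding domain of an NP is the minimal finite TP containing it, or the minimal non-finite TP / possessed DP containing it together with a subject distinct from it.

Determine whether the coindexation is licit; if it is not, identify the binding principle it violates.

The two coindexed NPs are *[Stefan₃'s brother]₁* and *himself₁*.
*himself₁* is an anaphor; its binding domain is the embedded TP, whose subject is [Stefan₃'s brother]₁. *[Stefan₃'s brother]₁* c-commands it within that domain and shares its index, so Principle A is satisfied.
*[Stefan₃'s brother]₁* is an R-expression; *himself₁* does not c-command it, and no other NP shares its index, so Principle C is satisfied.
All principles are respected.

grammatical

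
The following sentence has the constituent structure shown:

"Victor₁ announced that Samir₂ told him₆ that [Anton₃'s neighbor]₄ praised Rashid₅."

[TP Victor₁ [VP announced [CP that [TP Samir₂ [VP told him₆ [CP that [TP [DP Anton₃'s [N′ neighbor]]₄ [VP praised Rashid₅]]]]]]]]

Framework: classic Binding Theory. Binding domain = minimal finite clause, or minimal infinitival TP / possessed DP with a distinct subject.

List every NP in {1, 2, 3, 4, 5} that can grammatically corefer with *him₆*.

{1}

*him* is a pronoun, so Principle B applies: it must be free in its binding domain.
Binding domain of *him₆*: the embedded TP, whose subject is Samir₂.
*Victor₁* c-commands the pronoun but from outside its binding domain, and is not c-commanded by it → coindexation permitted.
*Samir₂* c-commands the pronoun within its binding domain → coindexation would violate Principle B.
*Anton₃*: the pronoun c-commands this R-expression → coindexation would violate Principle C on *Anton₃*.
*[Anton₃'s neighbor]₄*: the pronoun c-commands this R-expression → coindexation would violate Principle C on *[Anton₃'s neighbor]₄*.
*Rashid₅*: the pronoun c-commands this R-expression → coindexation would violate Principle C on *Rashid₅*.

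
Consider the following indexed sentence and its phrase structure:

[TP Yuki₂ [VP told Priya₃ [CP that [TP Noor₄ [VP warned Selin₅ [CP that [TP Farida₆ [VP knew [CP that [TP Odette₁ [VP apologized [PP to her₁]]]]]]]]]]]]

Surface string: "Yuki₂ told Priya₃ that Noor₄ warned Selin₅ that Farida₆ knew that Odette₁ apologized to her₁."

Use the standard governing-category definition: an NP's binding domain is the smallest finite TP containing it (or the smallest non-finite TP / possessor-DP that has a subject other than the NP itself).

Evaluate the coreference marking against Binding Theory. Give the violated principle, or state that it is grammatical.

The two coindexed NPs are *Odette₁* and *her₁*.
*her₁* is a pronoun. Its binding domain is the embedded TP, whose subject is Odette₁.
*Odette₁* c-commands it within that domain and carries the same index.
The pronoun is locally bound → Principle B violation.

Principle B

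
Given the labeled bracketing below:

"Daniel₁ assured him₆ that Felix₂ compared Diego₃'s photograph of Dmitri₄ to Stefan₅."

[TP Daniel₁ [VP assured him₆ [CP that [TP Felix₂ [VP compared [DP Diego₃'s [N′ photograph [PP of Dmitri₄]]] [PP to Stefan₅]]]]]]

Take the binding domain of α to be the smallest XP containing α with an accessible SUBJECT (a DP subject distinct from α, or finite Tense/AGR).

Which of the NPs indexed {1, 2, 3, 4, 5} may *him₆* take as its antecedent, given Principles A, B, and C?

*him* is a pronoun, so Principle B applies: it must be free in its binding domain.
Binding domain of *him₆*: the matrix TP, whose subject is Daniel₁.
*Daniel₁* c-commands the pronoun within its binding domain → coindexation would violate Principle B.
*Felix₂*: the pronoun c-commands this R-expression → coindexation would violate Principle C on *Felix₂*.
*Diego₃*: the pronoun c-commands this R-expression → coindexation would violate Principle C on *Diego₃*.
*Dmitri₄*: the pronoun c-commands this R-expression → coindexation would violate Principle C on *Dmitri₄*.
*Stefan₅*: the pronoun c-commands this R-expression → coindexation would violate Principle C on *Stefan₅*.

none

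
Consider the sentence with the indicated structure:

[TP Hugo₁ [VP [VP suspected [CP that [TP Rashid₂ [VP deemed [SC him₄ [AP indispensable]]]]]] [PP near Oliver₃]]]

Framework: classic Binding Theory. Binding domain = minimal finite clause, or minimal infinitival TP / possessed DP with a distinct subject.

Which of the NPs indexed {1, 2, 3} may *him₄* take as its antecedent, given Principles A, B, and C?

{1, 3}

*him* is a pronoun, so Principle B applies: it must be free in its binding domain.
Binding domain of *him₄*: the embedded TP, whose subject is Rashid₂.
*Hugo₁* c-commands the pronoun but from outside its binding domain, and is not c-commanded by it → coindexation permitted.
*Rashid₂* c-commands the pronoun within its binding domain → coindexation would violate Principle B.
*Oliver₃* and the pronoun do not c-command one another → neither Principle B nor Principle C is at stake; coindexation permitted.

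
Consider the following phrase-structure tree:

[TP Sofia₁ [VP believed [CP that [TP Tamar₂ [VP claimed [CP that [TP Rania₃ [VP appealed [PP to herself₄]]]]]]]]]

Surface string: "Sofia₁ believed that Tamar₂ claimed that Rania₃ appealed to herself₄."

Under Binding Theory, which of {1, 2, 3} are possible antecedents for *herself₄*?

*herself* is an anaphor, so Principle A applies: it must be bound in its binding domain.
Binding domain of *herself₄*: the embedded TP, whose subject is Rania₃.
*Sofia₁* c-commands the anaphor but is outside its binding domain → cannot satisfy Principle A.
*Tamar₂* c-commands the anaphor but is outside its binding domain → cannot satisfy Principle A.
*Rania₃* c-commands the anaphor within its binding domain → licit binder.

{3}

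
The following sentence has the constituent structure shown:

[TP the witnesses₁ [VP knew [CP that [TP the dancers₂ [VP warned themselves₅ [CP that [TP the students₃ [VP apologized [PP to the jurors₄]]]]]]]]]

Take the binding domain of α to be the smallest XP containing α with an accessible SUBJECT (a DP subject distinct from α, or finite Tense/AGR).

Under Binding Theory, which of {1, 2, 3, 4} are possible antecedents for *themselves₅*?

{2}

*themselves* is an anaphor, so Principle A applies: it must be bound in its binding domain.
Binding domain of *themselves₅*: the embedded TP, whose subject is the dancers₂.
*the witnesses₁* c-commands the anaphor but is outside its binding domain → cannot satisfy Principle A.
*the dancers₂* c-commands the anaphor within its binding domain → licit binder.
*the students₃* does not c-command the anaphor → cannot bind it.
*the jurors₄* does not c-command the anaphor → cannot bind it.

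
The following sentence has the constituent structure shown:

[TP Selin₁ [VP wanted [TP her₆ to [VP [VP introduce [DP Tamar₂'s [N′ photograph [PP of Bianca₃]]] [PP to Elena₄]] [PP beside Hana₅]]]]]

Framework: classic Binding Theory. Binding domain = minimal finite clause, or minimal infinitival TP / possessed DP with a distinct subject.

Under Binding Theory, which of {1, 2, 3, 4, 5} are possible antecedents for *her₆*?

none

*her* is a pronoun, so Principle B applies: it must be free in its binding domain.
Binding domain of *her₆*: the matrix TP, whose subject is Selin₁.
*Selin₁* c-commands the pronoun within its binding domain → coindexation would violate Principle B.
*Tamar₂*: the pronoun c-commands this R-expression → coindexation would violate Principle C on *Tamar₂*.
*Bianca₃*: the pronoun c-commands this R-expression → coindexation would violate Principle C on *Bianca₃*.
*Elena₄*: the pronoun c-commands this R-expression → coindexation would violate Principle C on *Elena₄*.
*Hana₅*: the pronoun c-commands this R-expression → coindexation would violate Principle C on *Hana₅*.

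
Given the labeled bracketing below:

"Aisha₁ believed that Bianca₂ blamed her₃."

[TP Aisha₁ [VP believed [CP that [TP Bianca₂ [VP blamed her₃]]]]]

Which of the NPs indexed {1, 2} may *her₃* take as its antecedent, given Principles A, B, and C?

*her* is a pronoun, so Principle B applies: it must be free in its binding domain.
Binding domain of *her₃*: the embedded TP, whose subject is Bianca₂.
*Aisha₁* c-commands the pronoun but from outside its binding domain, and is not c-commanded by it → coindexation permitted.
*Bianca₂* c-commands the pronoun within its binding domain → coindexation would violate Principle B.

{1}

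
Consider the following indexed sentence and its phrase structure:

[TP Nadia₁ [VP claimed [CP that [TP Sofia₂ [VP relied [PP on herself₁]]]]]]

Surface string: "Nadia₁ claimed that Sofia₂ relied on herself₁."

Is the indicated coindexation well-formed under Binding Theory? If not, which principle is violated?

The two coindexed NPs are *Nadia₁* and *herself₁*.
*herself₁* is an anaphor. Principle A requires it to be bound within its binding domain — the embedded TP, whose subject is Sofia₂.
Within that domain it is c-commanded by *Sofia₂*, which does not share its index.
*Nadia₁* does c-command the anaphor, but from outside its binding domain.
The anaphor is unbound in its domain → Principle A violation.

Principle A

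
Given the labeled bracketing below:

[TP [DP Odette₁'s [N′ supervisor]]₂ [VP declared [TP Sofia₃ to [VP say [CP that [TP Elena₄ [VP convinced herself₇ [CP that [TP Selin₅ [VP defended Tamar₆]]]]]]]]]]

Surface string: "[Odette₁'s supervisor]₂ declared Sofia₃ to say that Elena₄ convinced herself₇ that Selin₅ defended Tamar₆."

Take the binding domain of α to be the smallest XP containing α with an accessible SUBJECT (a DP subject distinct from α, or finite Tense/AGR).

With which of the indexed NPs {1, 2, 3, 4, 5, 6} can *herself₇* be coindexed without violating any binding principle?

{4}

*herself* is an anaphor, so Principle A applies: it must be bound in its binding domain.
Binding domain of *herself₇*: the embedded TP, whose subject is Elena₄.
*Odette₁* does not c-command the anaphor → cannot bind it.
*[Odette₁'s supervisor]₂* c-commands the anaphor but is outside its binding domain → cannot satisfy Principle A.
*Sofia₃* c-commands the anaphor but is outside its binding domain → cannot satisfy Principle A.
*Elena₄* c-commands the anaphor within its binding domain → licit binder.
*Selin₅* does not c-command the anaphor → cannot bind it.
*Tamar₆* does not c-command the anaphor → cannot bind it.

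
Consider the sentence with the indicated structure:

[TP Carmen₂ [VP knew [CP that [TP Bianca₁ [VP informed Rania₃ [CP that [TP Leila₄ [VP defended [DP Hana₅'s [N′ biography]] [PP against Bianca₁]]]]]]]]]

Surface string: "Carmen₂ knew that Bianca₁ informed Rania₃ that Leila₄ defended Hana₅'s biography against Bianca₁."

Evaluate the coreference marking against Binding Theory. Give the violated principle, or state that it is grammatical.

The two coindexed NPs are *Bianca₁* (the higher occurrence) and *Bianca₁* (the lower occurrence).
*Bianca₁* (the lower occurrence) is an R-expression. Principle C requires it to be free everywhere.
*Bianca₁* (the higher occurrence) c-commands it and carries the same index.
The R-expression is bound → Principle C violation.

Principle C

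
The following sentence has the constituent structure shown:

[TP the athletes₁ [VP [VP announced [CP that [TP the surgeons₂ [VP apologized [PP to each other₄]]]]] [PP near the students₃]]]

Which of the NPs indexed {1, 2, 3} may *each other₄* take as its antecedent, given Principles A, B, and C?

{2}

*each other* is an anaphor, so Principle A applies: it must be bound in its binding domain.
Binding domain of *each other₄*: the embedded TP, whose subject is the surgeons₂.
*the athletes₁* c-commands the anaphor but is outside its binding domain → cannot satisfy Principle A.
*the surgeons₂* c-commands the anaphor within its binding domain → licit binder.
*the students₃* does not c-command the anaphor → cannot bind it.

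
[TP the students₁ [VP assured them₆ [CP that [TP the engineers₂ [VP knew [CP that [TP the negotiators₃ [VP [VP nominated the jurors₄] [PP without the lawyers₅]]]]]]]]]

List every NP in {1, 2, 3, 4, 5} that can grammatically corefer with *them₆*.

*them* is a pronoun, so Principle B applies: it must be free in its binding domain.
Binding domain of *them₆*: the matrix TP, whose subject is the students₁.
*the students₁* c-commands the pronoun within its binding domain → coindexation would violate Principle B.
*the engineers₂*: the pronoun c-commands this R-expression → coindexation would violate Principle C on *the engineers₂*.
*the negotiators₃*: the pronoun c-commands this R-expression → coindexation would violate Principle C on *the negotiators₃*.
*the jurors₄*: the pronoun c-commands this R-expression → coindexation would violate Principle C on *the jurors₄*.
*the lawyers₅*: the pronoun c-commands this R-expression → coindexation would violate Principle C on *the lawyers₅*.

none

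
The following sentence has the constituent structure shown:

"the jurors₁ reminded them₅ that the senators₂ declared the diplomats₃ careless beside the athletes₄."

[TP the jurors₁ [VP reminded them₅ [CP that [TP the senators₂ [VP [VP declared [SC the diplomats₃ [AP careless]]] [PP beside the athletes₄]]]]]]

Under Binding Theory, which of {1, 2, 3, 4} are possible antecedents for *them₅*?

none

*them* is a pronoun, so Principle B applies: it must be free in its binding domain.
Binding domain of *them₅*: the matrix TP, whose subject is the jurors₁.
*the jurors₁* c-commands the pronoun within its binding domain → coindexation would violate Principle B.
*the senators₂*: the pronoun c-commands this R-expression → coindexation would violate Principle C on *the senators₂*.
*the diplomats₃*: the pronoun c-commands this R-expression → coindexation would violate Principle C on *the diplomats₃*.
*the athletes₄*: the pronoun c-commands this R-expression → coindexation would violate Principle C on *the athletes₄*.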